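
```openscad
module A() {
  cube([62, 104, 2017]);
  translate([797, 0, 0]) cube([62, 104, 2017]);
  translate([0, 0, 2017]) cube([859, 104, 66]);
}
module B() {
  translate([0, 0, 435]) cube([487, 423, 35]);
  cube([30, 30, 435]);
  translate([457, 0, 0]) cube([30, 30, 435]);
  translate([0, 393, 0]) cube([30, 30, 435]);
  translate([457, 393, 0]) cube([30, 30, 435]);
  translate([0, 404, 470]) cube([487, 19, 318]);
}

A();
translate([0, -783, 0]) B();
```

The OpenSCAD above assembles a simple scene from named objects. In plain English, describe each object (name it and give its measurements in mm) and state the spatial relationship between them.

A is a door frame. The clear opening is 735 mm wide and 2017 mm high. Two 62 mm wide jambs, 104 mm deep, stand either side of the opening from the floor to the top of the opening. A 66 mm thick head sits across the top of both jambs, spanning the full outside width of the frame.

B is a chair: 487×423 mm seat, 35 mm thick, top at z = 470 mm, on four 30 mm square corner legs flush with the seat edges. A 19 mm thick backrest slab spans the full seat width, extending 318 mm above the seat top, its back face flush with the seat's +y edge.

The chair is on the floor beside the door frame on its −y side.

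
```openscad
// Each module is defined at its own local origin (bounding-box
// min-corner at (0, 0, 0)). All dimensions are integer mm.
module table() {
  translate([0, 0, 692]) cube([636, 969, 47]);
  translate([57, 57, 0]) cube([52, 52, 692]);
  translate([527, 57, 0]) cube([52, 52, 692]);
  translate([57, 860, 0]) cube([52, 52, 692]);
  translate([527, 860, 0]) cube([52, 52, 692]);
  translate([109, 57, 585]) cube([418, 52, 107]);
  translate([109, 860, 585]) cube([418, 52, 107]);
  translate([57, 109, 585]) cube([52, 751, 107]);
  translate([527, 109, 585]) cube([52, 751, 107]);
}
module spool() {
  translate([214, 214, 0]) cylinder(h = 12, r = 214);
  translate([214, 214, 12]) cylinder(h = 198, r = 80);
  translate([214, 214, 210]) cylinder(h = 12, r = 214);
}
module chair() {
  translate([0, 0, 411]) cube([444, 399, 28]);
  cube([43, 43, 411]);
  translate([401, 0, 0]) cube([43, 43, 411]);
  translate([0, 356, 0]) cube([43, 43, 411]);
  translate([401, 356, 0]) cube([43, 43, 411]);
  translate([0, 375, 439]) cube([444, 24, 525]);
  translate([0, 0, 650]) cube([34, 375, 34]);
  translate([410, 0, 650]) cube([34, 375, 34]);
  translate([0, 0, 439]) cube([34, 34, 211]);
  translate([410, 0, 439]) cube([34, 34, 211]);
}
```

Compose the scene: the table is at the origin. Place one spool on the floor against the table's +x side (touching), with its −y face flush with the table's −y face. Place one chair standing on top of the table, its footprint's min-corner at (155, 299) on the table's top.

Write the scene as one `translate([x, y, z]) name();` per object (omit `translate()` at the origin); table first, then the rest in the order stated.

table();
translate([636, 0, 0]) spool();
translate([155, 299, 739]) chair();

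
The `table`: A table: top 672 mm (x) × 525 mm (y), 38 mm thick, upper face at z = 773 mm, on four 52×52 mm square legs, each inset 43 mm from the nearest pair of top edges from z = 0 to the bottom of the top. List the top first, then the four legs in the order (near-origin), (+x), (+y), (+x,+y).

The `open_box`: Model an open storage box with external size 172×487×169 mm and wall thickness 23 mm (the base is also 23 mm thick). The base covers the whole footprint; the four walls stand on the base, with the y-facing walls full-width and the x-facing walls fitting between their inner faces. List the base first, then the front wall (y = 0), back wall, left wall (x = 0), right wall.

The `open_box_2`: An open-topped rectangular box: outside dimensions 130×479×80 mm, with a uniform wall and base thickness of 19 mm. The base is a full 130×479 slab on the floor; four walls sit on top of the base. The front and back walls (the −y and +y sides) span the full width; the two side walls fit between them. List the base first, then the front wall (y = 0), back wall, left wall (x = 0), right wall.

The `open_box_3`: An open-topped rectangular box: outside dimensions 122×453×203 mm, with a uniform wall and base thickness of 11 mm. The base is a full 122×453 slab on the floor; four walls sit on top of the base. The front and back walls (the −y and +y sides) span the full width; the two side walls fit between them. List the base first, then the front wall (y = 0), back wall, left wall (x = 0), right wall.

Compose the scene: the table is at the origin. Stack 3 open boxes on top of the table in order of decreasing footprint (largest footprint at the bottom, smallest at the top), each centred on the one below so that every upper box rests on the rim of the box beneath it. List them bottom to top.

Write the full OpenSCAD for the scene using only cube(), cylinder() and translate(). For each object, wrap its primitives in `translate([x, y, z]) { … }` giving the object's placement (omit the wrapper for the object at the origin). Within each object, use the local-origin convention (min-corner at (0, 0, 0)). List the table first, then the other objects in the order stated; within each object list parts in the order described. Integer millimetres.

translate([0, 0, 735]) cube([672, 525, 38]);
translate([43, 43, 0]) cube([52, 52, 735]);
translate([577, 43, 0]) cube([52, 52, 735]);
translate([43, 430, 0]) cube([52, 52, 735]);
translate([577, 430, 0]) cube([52, 52, 735]);
translate([250, 19, 773]) {
  cube([172, 487, 23]);
  translate([0, 0, 23]) cube([172, 23, 146]);
  translate([0, 464, 23]) cube([172, 23, 146]);
  translate([0, 23, 23]) cube([23, 441, 146]);
  translate([149, 23, 23]) cube([23, 441, 146]);
}
translate([271, 23, 942]) {
  cube([130, 479, 19]);
  translate([0, 0, 19]) cube([130, 19, 61]);
  translate([0, 460, 19]) cube([130, 19, 61]);
  translate([0, 19, 19]) cube([19, 441, 61]);
  translate([111, 19, 19]) cube([19, 441, 61]);
}
translate([275, 36, 1022]) {
  cube([122, 453, 11]);
  translate([0, 0, 11]) cube([122, 11, 192]);
  translate([0, 442, 11]) cube([122, 11, 192]);
  translate([0, 11, 11]) cube([11, 431, 192]);
  translate([111, 11, 11]) cube([11, 431, 192]);
}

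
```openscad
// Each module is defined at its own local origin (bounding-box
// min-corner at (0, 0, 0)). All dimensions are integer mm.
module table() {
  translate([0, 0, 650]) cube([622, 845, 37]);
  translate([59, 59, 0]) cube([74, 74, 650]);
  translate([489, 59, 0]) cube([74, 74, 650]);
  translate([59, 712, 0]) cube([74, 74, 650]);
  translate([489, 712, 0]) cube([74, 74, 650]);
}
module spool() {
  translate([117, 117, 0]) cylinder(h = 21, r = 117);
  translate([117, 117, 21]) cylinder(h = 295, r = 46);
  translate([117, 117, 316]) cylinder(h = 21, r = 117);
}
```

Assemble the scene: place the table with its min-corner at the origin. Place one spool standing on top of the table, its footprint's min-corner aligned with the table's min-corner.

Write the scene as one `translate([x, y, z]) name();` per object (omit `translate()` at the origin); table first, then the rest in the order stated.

table();
translate([0, 0, 687]) spool();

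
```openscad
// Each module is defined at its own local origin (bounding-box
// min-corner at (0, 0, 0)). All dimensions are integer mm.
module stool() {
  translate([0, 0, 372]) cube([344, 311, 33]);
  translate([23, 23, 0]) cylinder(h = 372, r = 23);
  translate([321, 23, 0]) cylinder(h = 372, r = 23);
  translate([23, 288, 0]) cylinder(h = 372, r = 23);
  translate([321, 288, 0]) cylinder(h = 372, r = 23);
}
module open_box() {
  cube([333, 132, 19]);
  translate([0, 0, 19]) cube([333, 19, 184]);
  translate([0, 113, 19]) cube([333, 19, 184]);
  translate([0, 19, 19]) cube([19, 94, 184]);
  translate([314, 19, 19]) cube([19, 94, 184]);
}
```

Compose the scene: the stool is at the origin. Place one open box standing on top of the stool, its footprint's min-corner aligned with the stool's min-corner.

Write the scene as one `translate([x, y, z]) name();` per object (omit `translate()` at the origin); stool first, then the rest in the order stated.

stool();
translate([0, 0, 405]) open_box();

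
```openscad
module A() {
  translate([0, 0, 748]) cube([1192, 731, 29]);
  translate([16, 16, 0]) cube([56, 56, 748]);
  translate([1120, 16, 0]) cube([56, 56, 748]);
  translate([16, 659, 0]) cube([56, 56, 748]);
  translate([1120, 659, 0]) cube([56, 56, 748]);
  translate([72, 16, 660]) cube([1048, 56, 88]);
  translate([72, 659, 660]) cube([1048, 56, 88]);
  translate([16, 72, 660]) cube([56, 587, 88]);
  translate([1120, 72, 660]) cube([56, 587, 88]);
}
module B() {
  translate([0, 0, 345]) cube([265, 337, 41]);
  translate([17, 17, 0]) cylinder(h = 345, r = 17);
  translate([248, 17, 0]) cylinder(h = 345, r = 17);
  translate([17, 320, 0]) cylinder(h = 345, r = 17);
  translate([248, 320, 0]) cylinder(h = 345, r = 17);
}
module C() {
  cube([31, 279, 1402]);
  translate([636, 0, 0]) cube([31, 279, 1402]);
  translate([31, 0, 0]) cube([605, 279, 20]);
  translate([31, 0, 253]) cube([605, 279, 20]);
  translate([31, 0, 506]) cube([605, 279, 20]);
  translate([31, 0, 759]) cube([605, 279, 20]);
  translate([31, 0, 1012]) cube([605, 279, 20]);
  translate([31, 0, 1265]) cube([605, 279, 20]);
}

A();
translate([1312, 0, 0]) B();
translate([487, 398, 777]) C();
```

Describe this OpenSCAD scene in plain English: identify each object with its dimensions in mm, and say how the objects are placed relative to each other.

A is a rectangular dining table. The top is 1192×731×29 mm with its upper surface at z = 777 mm. It stands on four 56×56 mm square legs, each inset 16 mm from the nearest pair of top edges, running from the floor to the underside of the top. Four apron rails, 56 mm thick and 88 mm tall, run between adjacent legs with their top edges flush with the underside of the top and their outer faces flush with the legs' outer faces.

B is a four-legged stool. The seat is 265×337 mm, 41 mm thick, top at z = 386 mm. It stands on four round legs, each 34 mm in diameter, from z = 0 to the seat underside, each leg's axis is inset half a diameter from the nearest pair of seat edges (so the leg's bounding box is flush with the corner).

C is an open bookshelf. Two side panels, each 31 mm thick, 279 mm deep and 1402 mm tall, stand 667 mm apart (outside-to-outside). Between them sit 6 shelves, each 20 mm thick and 279 mm deep, spanning the full gap between the sides. The bottom shelf rests on the floor (its underside at z = 0) and the clear gap between one shelf's top and the next shelf's underside is 233 mm.

The stool is on the floor beside the table on its +x side. The bookshelf is on top of the table.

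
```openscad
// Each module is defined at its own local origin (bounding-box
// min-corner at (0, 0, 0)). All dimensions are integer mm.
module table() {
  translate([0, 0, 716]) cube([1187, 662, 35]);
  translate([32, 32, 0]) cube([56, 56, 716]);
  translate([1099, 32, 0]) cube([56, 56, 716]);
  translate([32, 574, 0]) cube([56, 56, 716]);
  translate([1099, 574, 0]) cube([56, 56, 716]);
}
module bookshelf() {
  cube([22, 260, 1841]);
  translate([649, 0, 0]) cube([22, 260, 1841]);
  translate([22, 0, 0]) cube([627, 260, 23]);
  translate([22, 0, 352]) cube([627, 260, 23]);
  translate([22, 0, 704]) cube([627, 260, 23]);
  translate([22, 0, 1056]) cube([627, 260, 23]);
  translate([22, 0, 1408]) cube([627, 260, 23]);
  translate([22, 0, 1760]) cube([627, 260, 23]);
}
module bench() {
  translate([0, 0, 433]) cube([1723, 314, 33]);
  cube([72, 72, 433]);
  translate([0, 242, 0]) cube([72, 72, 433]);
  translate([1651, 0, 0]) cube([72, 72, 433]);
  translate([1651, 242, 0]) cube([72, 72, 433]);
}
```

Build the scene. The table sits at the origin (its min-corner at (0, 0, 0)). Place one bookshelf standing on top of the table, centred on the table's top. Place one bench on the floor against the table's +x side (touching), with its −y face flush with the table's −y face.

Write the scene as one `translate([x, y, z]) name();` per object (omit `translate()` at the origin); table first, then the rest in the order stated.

table();
translate([258, 201, 751]) bookshelf();
translate([1187, 0, 0]) bench();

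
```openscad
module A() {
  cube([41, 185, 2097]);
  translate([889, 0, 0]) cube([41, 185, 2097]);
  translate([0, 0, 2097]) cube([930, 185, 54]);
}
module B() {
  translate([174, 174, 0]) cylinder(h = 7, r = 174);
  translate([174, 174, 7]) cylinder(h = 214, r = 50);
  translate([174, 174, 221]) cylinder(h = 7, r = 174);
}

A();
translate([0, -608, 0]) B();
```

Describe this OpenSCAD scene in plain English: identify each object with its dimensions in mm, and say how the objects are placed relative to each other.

A is a rectangular door frame: two vertical jambs of 41×185 mm section, 2097 mm tall, with a clear opening 848 mm wide between their inner faces. A header 54 mm tall and 185 mm deep lies on top of the jambs and spans the full outside width.

B is a spool: two coaxial disc flanges of radius 174 mm and thickness 7 mm, joined by a core cylinder of radius 50 mm and height 214 mm. The lower flange rests on z = 0 and the three cylinders share a vertical axis.

The spool is on the floor beside the door frame on its −y side.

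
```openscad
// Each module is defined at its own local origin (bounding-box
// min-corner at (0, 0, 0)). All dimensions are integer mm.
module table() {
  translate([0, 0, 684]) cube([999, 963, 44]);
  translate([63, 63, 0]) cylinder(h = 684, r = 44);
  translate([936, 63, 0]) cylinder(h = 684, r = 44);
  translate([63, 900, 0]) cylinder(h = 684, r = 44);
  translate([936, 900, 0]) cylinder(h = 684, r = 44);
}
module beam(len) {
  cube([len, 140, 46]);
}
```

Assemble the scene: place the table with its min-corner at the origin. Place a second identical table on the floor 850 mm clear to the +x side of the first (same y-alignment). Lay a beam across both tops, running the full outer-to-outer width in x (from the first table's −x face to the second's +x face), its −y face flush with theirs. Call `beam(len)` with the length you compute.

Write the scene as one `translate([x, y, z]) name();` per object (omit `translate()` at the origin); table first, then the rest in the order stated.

table();
translate([1849, 0, 0]) table();
translate([0, 0, 728]) beam(2848);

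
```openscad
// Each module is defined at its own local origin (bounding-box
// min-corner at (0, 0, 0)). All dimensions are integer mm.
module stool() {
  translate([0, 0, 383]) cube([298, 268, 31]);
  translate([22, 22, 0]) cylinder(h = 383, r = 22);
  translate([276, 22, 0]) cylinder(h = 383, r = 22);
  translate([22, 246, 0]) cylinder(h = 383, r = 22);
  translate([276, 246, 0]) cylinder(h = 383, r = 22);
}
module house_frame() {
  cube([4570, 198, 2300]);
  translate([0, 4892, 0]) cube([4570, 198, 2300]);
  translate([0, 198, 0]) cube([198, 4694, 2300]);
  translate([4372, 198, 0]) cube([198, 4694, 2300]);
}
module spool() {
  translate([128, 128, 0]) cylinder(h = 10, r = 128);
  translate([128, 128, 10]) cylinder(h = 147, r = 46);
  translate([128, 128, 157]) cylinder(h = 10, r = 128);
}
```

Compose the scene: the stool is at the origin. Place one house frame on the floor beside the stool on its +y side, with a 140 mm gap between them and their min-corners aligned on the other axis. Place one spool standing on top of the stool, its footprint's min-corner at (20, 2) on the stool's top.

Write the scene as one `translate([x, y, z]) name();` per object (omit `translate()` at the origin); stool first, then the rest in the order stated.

stool();
translate([0, 408, 0]) house_frame();
translate([20, 2, 414]) spool();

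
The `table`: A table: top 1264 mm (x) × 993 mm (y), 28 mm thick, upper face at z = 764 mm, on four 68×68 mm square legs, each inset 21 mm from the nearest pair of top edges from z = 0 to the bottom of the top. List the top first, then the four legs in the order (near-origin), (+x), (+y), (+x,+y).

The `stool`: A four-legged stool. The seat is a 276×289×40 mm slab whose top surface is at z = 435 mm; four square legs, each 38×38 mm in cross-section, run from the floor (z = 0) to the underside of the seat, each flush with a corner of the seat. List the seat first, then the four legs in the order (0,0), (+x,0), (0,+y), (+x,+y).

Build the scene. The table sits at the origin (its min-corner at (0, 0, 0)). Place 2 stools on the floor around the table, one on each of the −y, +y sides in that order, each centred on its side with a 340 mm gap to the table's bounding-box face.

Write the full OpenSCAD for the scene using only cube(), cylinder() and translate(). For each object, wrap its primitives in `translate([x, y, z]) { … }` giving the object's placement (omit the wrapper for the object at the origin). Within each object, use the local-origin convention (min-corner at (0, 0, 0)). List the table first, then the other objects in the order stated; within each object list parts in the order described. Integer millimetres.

translate([0, 0, 736]) cube([1264, 993, 28]);
translate([21, 21, 0]) cube([68, 68, 736]);
translate([1175, 21, 0]) cube([68, 68, 736]);
translate([21, 904, 0]) cube([68, 68, 736]);
translate([1175, 904, 0]) cube([68, 68, 736]);
translate([494, -629, 0]) {
  translate([0, 0, 395]) cube([276, 289, 40]);
  cube([38, 38, 395]);
  translate([238, 0, 0]) cube([38, 38, 395]);
  translate([0, 251, 0]) cube([38, 38, 395]);
  translate([238, 251, 0]) cube([38, 38, 395]);
}
translate([494, 1333, 0]) {
  translate([0, 0, 395]) cube([276, 289, 40]);
  cube([38, 38, 395]);
  translate([238, 0, 0]) cube([38, 38, 395]);
  translate([0, 251, 0]) cube([38, 38, 395]);
  translate([238, 251, 0]) cube([38, 38, 395]);
}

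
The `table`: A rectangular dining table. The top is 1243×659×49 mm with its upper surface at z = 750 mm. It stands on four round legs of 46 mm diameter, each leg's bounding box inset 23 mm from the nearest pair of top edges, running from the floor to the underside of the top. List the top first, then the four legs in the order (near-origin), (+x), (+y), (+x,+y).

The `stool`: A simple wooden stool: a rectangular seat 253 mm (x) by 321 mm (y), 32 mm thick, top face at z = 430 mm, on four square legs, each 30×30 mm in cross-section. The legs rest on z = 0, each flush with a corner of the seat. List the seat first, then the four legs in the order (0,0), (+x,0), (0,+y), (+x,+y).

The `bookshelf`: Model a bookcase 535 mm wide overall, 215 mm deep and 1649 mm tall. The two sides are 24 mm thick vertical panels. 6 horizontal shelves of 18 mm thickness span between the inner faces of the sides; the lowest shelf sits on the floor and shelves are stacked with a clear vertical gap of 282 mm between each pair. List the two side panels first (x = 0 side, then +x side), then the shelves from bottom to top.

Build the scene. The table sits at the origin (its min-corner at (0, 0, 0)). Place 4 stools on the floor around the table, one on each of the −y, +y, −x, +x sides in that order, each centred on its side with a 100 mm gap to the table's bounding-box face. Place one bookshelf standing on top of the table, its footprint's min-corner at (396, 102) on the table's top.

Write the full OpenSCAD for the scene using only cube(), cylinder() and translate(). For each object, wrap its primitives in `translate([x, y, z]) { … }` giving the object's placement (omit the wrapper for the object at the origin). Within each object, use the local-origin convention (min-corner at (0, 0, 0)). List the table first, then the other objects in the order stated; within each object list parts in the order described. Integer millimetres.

translate([0, 0, 701]) cube([1243, 659, 49]);
translate([46, 46, 0]) cylinder(h = 701, r = 23);
translate([1197, 46, 0]) cylinder(h = 701, r = 23);
translate([46, 613, 0]) cylinder(h = 701, r = 23);
translate([1197, 613, 0]) cylinder(h = 701, r = 23);
translate([495, -421, 0]) {
  translate([0, 0, 398]) cube([253, 321, 32]);
  cube([30, 30, 398]);
  translate([223, 0, 0]) cube([30, 30, 398]);
  translate([0, 291, 0]) cube([30, 30, 398]);
  translate([223, 291, 0]) cube([30, 30, 398]);
}
translate([495, 759, 0]) {
  translate([0, 0, 398]) cube([253, 321, 32]);
  cube([30, 30, 398]);
  translate([223, 0, 0]) cube([30, 30, 398]);
  translate([0, 291, 0]) cube([30, 30, 398]);
  translate([223, 291, 0]) cube([30, 30, 398]);
}
translate([-353, 169, 0]) {
  translate([0, 0, 398]) cube([253, 321, 32]);
  cube([30, 30, 398]);
  translate([223, 0, 0]) cube([30, 30, 398]);
  translate([0, 291, 0]) cube([30, 30, 398]);
  translate([223, 291, 0]) cube([30, 30, 398]);
}
translate([1343, 169, 0]) {
  translate([0, 0, 398]) cube([253, 321, 32]);
  cube([30, 30, 398]);
  translate([223, 0, 0]) cube([30, 30, 398]);
  translate([0, 291, 0]) cube([30, 30, 398]);
  translate([223, 291, 0]) cube([30, 30, 398]);
}
translate([396, 102, 750]) {
  cube([24, 215, 1649]);
  translate([511, 0, 0]) cube([24, 215, 1649]);
  translate([24, 0, 0]) cube([487, 215, 18]);
  translate([24, 0, 300]) cube([487, 215, 18]);
  translate([24, 0, 600]) cube([487, 215, 18]);
  translate([24, 0, 900]) cube([487, 215, 18]);
  translate([24, 0, 1200]) cube([487, 215, 18]);
  translate([24, 0, 1500]) cube([487, 215, 18]);
}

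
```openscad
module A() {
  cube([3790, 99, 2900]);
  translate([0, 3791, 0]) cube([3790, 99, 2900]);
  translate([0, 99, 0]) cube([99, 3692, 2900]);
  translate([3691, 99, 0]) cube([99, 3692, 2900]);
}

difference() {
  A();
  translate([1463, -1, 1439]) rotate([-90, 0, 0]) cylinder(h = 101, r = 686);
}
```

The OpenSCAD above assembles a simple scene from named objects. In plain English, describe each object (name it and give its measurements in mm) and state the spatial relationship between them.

A is the wall frame of a small rectangular building: four walls, each 2900 mm tall and 99 mm thick, enclosing a footprint 3790 mm (x) by 3890 mm (y) outside-to-outside, with no floor or roof. The front and back walls (the −y and +y sides) span the full width; the two side walls fit between them.

The house frame has a circular hole of radius 686 mm through its front wall, centred at (x = 1463, z = 1439).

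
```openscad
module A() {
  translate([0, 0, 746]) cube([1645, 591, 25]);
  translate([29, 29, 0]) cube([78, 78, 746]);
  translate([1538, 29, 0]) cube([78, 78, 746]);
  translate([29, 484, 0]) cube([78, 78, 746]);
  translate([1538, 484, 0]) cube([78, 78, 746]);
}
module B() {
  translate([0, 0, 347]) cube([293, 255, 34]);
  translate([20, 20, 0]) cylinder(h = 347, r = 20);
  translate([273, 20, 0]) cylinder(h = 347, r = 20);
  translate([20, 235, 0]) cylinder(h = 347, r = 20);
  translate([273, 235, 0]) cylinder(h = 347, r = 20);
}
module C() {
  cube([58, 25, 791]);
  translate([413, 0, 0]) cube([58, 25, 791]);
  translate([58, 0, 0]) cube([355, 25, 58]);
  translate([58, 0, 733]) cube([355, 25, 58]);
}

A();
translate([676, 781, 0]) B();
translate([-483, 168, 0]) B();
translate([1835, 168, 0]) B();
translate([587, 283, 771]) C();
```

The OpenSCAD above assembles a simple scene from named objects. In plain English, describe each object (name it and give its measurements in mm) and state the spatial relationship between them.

A is a table with a 1645×591 mm rectangular top, 25 mm thick, top surface at z = 771 mm, supported by four 78×78 mm square legs, each inset 29 mm from the nearest pair of top edges, running from the floor.

B is a four-legged stool. The seat is 293×255 mm, 34 mm thick, top at z = 381 mm. It stands on four round legs, each 40 mm in diameter, from z = 0 to the seat underside, each leg's axis is inset half a diameter from the nearest pair of seat edges (so the leg's bounding box is flush with the corner).

C is a picture frame with a 355×675 mm rectangular opening (x by z) and a uniform 58 mm border on every side. Frame depth is 25 mm along y. It is built from two vertical stiles running the full outside height and two horizontal rails spanning the gap between the stiles.

Three stools sit around the table at the +y, −x, +x sides. The picture frame is on top of the table, centred.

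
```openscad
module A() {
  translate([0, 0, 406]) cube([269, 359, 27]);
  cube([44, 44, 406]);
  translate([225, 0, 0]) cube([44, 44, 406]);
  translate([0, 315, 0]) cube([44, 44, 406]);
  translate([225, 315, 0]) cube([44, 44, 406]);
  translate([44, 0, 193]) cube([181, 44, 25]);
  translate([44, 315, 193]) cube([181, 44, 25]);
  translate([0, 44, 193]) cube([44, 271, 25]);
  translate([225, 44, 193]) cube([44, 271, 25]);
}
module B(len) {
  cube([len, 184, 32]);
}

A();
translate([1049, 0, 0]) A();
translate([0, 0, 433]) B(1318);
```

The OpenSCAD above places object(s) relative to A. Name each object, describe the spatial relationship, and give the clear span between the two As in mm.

A is a stool. B is a beam. A beam spans the tops of two stools. The clear span between the two stools is 780 mm.

Second stool starts at x = 1049; first ends at x = 269; clear span = 1049 − 269 = 780 mm.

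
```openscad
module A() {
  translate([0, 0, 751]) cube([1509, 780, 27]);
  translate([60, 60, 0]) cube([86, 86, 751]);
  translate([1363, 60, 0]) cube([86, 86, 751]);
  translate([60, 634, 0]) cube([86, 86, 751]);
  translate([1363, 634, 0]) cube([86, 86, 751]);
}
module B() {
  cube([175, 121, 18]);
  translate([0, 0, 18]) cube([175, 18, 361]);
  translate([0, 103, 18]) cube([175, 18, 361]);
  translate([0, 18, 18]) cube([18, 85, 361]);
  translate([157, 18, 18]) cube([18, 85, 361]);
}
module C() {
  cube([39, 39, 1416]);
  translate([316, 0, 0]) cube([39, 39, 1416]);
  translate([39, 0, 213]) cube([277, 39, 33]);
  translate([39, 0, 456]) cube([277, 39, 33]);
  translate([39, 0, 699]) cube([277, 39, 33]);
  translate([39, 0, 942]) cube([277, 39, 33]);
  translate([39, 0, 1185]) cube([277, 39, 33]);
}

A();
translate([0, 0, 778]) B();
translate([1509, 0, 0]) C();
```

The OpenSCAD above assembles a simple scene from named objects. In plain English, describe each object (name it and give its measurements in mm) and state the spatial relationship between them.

A is a table: top 1509 mm (x) × 780 mm (y), 27 mm thick, upper face at z = 778 mm, on four 86×86 mm square legs, each inset 60 mm from the nearest pair of top edges, running from z = 0 to the bottom of the top.

B is an open-topped rectangular box: outside dimensions 175×121×379 mm, with a uniform wall and base thickness of 18 mm. The base is a full 175×121 slab on the floor; four walls sit on top of the base. The front and back walls (the −y and +y sides) span the full width; the two side walls fit between them.

C is a straight ladder. Two 39×39 mm vertical rails, 1416 mm tall, stand 355 mm apart (outside-to-outside) with their front faces coplanar on the −y side. 5 rungs, each 39 mm deep and 33 mm tall, span between the inner faces of the rails, front faces flush with the rails. The lowest rung's underside is at z = 213 mm and rungs are spaced 243 mm apart (underside to underside).

The open box is on top of the table. The ladder is against the table's +x side, with their −y faces flush.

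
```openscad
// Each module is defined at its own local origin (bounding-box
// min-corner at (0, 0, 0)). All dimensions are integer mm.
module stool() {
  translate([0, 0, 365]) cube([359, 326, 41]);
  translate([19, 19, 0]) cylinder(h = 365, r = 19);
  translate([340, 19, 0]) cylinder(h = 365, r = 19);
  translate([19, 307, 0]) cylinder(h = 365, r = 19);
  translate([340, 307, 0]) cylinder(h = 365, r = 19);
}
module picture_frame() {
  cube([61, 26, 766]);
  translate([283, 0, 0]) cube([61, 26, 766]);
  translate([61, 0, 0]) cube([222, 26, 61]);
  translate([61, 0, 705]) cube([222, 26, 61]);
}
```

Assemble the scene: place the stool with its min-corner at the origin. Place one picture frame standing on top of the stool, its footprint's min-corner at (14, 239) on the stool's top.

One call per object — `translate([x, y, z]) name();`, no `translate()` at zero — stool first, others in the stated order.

stool();
translate([14, 239, 406]) picture_frame();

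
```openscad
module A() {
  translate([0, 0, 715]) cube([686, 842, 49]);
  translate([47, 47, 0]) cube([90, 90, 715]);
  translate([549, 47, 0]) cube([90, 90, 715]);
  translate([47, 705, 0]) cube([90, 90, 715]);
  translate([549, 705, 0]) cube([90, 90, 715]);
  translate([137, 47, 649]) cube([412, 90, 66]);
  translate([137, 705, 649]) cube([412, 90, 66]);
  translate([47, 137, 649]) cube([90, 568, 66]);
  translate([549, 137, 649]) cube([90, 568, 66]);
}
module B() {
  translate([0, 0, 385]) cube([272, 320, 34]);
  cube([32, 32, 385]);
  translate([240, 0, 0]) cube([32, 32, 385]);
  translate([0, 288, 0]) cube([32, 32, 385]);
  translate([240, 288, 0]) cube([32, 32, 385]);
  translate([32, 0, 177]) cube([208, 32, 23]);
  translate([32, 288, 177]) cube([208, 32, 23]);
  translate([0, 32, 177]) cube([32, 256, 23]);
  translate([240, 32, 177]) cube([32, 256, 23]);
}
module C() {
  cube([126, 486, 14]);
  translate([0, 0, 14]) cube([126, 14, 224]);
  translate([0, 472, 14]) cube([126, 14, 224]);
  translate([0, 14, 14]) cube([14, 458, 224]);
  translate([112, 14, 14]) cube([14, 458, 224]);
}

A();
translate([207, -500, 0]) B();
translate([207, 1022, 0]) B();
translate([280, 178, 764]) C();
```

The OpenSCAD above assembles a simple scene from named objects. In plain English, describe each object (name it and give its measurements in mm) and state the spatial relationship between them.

A is a table: top 686 mm (x) × 842 mm (y), 49 mm thick, upper face at z = 764 mm, on four 90×90 mm square legs, each inset 47 mm from the nearest pair of top edges, running from z = 0 to the bottom of the top. Four apron rails, 90 mm thick and 66 mm tall, run between adjacent legs with their top edges flush with the underside of the top and their outer faces flush with the legs' outer faces.

B is a simple wooden stool: a rectangular seat 272 mm (x) by 320 mm (y), 34 mm thick, top face at z = 419 mm, on four square legs, each 32×32 mm in cross-section. The legs rest on z = 0, each flush with a corner of the seat. Four stretchers, 32 mm wide and 23 mm tall, connect adjacent legs with their undersides at z = 177 mm, each running between the inner faces of the legs it joins and aligned with the legs' outer faces on the other axis.

C is an open storage box with external size 126×486×238 mm and wall thickness 14 mm (the base is also 14 mm thick). The base covers the whole footprint; the four walls stand on the base, with the y-facing walls full-width and the x-facing walls fitting between their inner faces.

Two stools sit around the table at the −y, +y sides. The open box is on top of the table, centred.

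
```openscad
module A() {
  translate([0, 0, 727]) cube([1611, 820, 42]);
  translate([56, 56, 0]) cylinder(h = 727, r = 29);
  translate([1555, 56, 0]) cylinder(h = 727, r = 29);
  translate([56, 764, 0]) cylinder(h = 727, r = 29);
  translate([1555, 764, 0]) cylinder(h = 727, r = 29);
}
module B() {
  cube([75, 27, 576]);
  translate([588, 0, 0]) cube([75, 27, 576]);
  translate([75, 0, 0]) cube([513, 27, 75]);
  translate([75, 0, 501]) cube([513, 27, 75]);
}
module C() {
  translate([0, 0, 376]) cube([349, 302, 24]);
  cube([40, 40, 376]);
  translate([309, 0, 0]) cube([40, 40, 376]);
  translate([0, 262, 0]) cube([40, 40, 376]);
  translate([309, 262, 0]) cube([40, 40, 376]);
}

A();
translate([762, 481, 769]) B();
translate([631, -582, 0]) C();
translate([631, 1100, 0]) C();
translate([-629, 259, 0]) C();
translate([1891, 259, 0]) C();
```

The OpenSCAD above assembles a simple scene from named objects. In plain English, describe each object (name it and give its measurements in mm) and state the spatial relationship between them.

A is a table: top 1611 mm (x) × 820 mm (y), 42 mm thick, upper face at z = 769 mm, on four round legs of 58 mm diameter, each leg's bounding box inset 27 mm from the nearest pair of top edges, running from z = 0 to the bottom of the top.

B is a picture frame with a 513×426 mm rectangular opening (x by z) and a uniform 75 mm border on every side. Frame depth is 27 mm along y. It is built from two vertical stiles running the full outside height and two horizontal rails spanning the gap between the stiles.

C is a four-legged stool. The seat is 349×302 mm, 24 mm thick, top at z = 400 mm. It stands on four square legs, each 40×40 mm in cross-section, from z = 0 to the seat underside, each flush with a corner of the seat.

The picture frame is on top of the table. Four stools sit around the table at the −y, +y, −x, +x sides.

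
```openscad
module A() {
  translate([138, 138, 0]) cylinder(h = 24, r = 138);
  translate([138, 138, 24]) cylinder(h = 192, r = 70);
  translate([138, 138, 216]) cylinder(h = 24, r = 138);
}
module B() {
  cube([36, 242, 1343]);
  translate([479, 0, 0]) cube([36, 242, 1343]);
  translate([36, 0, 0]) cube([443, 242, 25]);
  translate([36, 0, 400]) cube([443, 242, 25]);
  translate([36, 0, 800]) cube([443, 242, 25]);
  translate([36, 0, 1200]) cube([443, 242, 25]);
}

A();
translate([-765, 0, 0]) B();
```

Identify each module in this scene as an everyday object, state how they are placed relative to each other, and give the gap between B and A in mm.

The bookshelf's nearest face is 250 mm from the spool's −x face.

A is a spool. B is a bookshelf. The bookshelf is on the floor beside the spool on its −x side. The gap between the bookshelf and the spool is 250 mm.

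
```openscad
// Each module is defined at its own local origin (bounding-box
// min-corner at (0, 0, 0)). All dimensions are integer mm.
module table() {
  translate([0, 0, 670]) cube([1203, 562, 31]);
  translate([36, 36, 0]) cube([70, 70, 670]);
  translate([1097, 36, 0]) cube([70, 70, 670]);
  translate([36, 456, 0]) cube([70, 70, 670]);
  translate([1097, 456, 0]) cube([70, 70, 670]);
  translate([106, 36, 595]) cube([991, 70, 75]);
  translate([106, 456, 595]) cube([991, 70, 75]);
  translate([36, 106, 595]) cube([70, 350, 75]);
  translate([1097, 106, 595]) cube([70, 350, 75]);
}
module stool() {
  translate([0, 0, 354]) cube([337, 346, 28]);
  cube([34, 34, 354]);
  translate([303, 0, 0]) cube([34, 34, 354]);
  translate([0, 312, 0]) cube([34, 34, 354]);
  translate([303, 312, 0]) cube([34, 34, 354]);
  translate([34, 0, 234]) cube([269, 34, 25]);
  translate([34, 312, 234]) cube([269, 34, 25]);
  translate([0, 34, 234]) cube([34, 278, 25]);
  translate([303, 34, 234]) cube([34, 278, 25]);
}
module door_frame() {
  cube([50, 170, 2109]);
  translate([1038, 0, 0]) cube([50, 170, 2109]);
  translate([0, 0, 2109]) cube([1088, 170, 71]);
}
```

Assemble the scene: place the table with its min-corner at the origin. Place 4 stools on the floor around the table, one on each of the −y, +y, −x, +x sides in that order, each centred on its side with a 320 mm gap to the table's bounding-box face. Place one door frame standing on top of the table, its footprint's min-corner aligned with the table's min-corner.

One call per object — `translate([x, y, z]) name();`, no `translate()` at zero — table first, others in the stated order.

table();
translate([433, -666, 0]) stool();
translate([433, 882, 0]) stool();
translate([-657, 108, 0]) stool();
translate([1523, 108, 0]) stool();
translate([0, 0, 701]) door_frame();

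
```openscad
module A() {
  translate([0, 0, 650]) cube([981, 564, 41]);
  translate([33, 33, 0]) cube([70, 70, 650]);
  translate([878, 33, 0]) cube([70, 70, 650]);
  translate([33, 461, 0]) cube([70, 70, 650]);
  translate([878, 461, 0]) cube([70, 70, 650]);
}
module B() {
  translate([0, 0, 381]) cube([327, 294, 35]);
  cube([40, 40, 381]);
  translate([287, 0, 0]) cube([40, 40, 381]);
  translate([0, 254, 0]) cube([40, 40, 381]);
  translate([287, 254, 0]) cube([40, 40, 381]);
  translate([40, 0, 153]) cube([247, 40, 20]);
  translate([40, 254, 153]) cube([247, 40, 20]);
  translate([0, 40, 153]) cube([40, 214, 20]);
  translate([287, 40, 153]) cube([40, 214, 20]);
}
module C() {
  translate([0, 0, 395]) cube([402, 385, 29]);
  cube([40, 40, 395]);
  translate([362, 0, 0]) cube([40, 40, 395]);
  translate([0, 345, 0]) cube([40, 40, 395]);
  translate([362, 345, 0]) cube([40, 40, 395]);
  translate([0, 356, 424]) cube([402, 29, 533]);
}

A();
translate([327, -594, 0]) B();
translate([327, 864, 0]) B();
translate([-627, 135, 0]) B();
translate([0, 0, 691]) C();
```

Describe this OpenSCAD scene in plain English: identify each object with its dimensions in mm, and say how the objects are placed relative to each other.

A is a table: top 981 mm (x) × 564 mm (y), 41 mm thick, upper face at z = 691 mm, on four 70×70 mm square legs, each inset 33 mm from the nearest pair of top edges, running from z = 0 to the bottom of the top.

B is a simple wooden stool: a rectangular seat 327 mm (x) by 294 mm (y), 35 mm thick, top face at z = 416 mm, on four square legs, each 40×40 mm in cross-section. The legs rest on z = 0, each flush with a corner of the seat. Four stretchers, 40 mm wide and 20 mm tall, connect adjacent legs with their undersides at z = 153 mm, each running between the inner faces of the legs it joins and aligned with the legs' outer faces on the other axis.

C is a chair. The seat is a 402×385×29 mm slab with its top at z = 424 mm, on four 40×40 mm corner legs (flush with the seat edges, standing on z = 0). A flat backrest 29 mm thick, 533 mm tall, spans the full seat width and rises from the seat top along its +y edge, rear face flush with the rear of the seat.

Three stools sit around the table at the −y, +y, −x sides. The chair is on top of the table.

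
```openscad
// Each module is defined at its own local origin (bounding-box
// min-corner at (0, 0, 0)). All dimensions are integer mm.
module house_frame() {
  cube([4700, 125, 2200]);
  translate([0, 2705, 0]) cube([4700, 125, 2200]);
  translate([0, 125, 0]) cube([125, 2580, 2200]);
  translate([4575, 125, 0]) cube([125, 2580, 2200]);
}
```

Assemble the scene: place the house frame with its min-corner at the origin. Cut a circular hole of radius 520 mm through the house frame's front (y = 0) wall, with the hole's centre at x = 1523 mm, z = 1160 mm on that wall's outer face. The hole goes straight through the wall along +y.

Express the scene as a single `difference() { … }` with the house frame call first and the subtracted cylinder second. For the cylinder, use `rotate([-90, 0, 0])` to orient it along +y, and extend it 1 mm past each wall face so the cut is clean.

difference() {
  house_frame();
  translate([1523, -1, 1160]) rotate([-90, 0, 0]) cylinder(h = 127, r = 520);
}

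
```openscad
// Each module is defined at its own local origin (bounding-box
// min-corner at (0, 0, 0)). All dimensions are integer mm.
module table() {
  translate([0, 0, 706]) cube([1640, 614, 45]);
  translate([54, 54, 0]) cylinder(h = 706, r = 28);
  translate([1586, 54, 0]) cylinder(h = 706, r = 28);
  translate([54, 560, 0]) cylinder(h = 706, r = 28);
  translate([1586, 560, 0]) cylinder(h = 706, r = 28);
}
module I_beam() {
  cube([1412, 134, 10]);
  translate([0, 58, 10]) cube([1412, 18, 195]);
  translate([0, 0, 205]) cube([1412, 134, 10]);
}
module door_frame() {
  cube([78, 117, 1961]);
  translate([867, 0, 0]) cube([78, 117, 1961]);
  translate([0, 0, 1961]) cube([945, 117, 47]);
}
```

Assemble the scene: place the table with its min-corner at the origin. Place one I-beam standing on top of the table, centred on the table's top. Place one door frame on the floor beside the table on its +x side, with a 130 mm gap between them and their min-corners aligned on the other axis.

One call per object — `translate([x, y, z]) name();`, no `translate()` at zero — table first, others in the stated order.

table();
translate([114, 240, 751]) I_beam();
translate([1770, 0, 0]) door_frame();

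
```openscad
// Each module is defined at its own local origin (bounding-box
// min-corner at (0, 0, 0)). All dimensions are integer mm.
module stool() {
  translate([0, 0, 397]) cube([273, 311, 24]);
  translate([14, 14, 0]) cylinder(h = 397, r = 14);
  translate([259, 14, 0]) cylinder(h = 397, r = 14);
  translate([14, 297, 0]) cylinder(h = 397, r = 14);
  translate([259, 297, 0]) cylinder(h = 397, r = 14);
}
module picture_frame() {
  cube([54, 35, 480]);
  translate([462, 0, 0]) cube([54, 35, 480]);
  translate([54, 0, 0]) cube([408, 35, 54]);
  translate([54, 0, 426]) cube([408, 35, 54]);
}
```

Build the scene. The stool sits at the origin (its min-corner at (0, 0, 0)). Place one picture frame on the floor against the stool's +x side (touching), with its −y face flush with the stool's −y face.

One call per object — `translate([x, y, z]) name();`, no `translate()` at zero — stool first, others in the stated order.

stool();
translate([273, 0, 0]) picture_frame();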